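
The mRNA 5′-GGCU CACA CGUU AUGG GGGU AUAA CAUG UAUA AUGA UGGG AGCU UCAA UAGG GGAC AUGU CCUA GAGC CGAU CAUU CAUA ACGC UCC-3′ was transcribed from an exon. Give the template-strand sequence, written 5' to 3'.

5'-GGAGCGTTATGAATGATCGGCTCTAGGACATGTCCCCTATTGAAGCTCCCATCATTATACATGTTATACCCCCATAACGTGTGAGCC-3'

Replace U with T to get the coding DNA strand: GGCTCACACGTTATGGGGGTATAACATGTATAATGATGGGAGCTTCAATAGGGGACATGTCCTAGAGCCGATCATTCATAACGCTCC. The template strand is its reverse complement (complement CCGAGTGTGCAATACCCCCATATTGTACATATTACTACCCTCGAAGTTATCCCCTGTACAGGATCTCGGCTAGTAAGTATTGCGAGG, then reverse).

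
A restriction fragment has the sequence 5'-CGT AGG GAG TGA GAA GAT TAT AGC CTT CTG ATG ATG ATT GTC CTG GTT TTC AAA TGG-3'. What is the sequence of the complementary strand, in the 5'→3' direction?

5′-CCATTTGAAAACCAGGACAATCATCATCAGAAGGCTATAATCTTCTCACTCCCTACG-3′

Pairing A↔T and G↔C gives GCATCCCTCACTCTTCTAATATCGGAAGACTACTACTAACAGGACCAAAAGTTTACC, running 3'→5'. Reverse for the 5'→3' convention.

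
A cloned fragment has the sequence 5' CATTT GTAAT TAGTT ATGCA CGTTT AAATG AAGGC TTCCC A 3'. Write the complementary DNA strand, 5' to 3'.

The complement of CATTTGTAATTAGTTATGCACGTTTAAATGAAGGCTTCCCA is GTAAACATTAATCAATACGTGCAAATTTACTTCCGAAGGGT (A↔T, G↔C). DNA strands are antiparallel, so the complementary strand runs 3'→5'; reversing gives the 5'→3' form.

5'-TGGGAAGCCTTCATTTAAACGTGCATAACTAATTACAAATG-3'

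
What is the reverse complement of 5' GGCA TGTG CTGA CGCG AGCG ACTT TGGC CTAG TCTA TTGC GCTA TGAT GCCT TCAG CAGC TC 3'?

Reading the sequence 3'→5' and pairing each base (A↔T, G↔C) gives the reverse complement directly.

5′-GAGCTGCTGAAGGCATCATAGCGCAATAGACTAGGCCAAAGTCGCTCGCGTCAGCACATGCC-3′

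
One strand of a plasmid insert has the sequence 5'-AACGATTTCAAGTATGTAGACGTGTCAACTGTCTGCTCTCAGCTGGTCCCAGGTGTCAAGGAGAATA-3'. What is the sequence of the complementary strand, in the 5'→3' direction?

The complement of AACGATTTCAAGTATGTAGACGTGTCAACTGTCTGCTCTCAGCTGGTCCCAGGTGTCAAGGAGAATA is TTGCTAAAGTTCATACATCTGCACAGTTGACAGACGAGAGTCGACCAGGGTCCACAGTTCCTCTTAT (A↔T, G↔C). DNA strands are antiparallel, so the complementary strand runs 3'→5'; reversing gives the 5'→3' form.

5'-TATTCTCCTTGACACCTGGGACCAGCTGAGAGCAGACAGTTGACACGTCTACATACTTGAAATCGTT-3'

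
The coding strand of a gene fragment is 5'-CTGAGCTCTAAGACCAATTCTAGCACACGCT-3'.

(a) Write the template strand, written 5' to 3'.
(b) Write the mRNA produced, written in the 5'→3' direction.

(a) The template strand is the reverse complement of the coding strand: complement GACTCGAGATTCTGGTTAAGATCGTGTGCGA, then reverse.
(b) mRNA matches the coding strand with T→U.

(a) 5'-AGCGTGTGCTAGAATTGGTCTTAGAGCTCAG-3'
(b) 5'-CUGAGCUCUAAGACCAAUUCUAGCACACGCU-3'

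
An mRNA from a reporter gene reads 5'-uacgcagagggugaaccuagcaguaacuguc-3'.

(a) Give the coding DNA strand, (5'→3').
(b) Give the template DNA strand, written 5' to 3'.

(a) The coding strand matches the mRNA with U→T.
(b) The template strand is the reverse complement of the coding strand.

(a) 5'-TACGCAGAGGGTGAACCTAGCAGTAACTGTC-3'
(b) 5'-GACAGTTACTGCTAGGTTCACCCTCTGCGTA-3'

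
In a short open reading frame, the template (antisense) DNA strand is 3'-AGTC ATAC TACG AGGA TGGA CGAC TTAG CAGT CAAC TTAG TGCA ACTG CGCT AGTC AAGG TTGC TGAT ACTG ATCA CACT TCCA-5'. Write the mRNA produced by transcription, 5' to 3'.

5'-UCAGUAUGAUGCUCCUACCUGCUGAAUCGUCAGUUGAAUCACGUUGACGCGAUCAGUUCCAACGACUAUGACUAGUGUGAAGGU-3'

Reading the template 3'→5' as shown, RNA polymerase pairs each base (A→U, T→A, G↔C) to build mRNA 5'→3' directly.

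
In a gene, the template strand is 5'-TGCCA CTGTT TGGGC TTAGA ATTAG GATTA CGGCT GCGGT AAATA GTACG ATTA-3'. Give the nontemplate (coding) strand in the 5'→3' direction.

5′-TAATCGTACTATTTACCGCAGCCGTAATCCTAATTCTAAGCCCAAACAGTGGCA-3′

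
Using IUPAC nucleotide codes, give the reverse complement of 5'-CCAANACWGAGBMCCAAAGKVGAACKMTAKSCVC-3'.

5'-GBGSMTAKMGTTCBMCTTTGGKVCTCWGTNTTGG-3'

Standard pairs A↔T, G↔C; ambiguity codes pair M↔K, W↔W, S↔S, B↔V, N↔N. Complement (GGTTNTGWCTCVKGGTTTCMBCTTGMKATMSGBG), then reverse for 5'→3'.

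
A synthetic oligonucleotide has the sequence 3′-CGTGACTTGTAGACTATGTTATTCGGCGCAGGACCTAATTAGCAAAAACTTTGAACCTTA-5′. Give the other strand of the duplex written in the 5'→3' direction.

5'-GCACTGAACATCTGATACAATAAGCCGCGTCCTGGATTAATCGTTTTTGAAACTTGGAAT-3'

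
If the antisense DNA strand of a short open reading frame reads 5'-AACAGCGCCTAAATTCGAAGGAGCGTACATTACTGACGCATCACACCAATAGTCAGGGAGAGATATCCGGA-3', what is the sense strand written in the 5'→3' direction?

5′-TCCGGATATCTCTCCCTGACTATTGGTGTGATGCGTCAGTAATGTACGCTCCTTCGAATTTAGGCGCTGTT-3′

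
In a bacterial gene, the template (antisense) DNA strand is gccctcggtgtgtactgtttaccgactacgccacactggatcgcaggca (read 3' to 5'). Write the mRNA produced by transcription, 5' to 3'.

Reading the template 3'→5' as shown, RNA polymerase pairs each base (A→U, T→A, G↔C) to build mRNA 5'→3' directly.

5'-CGGGAGCCACACAUGACAAAUGGCUGAUGCGGUGUGACCUAGCGUCCGU-3'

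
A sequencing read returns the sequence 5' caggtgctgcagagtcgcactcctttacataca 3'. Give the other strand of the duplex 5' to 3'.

5′-TGTATGTAAAGGAGTGCGACTCTGCAGCACCTG-3′

Pairing A↔T and G↔C gives GTCCACGACGTCTCAGCGTGAGGAAATGTATGT, running 3'→5'. Reverse for the 5'→3' convention.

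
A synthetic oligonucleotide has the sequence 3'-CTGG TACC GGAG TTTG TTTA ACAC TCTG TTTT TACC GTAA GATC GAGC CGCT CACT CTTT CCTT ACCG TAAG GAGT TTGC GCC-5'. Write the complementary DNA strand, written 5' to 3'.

The strand is given 3'→5', so its complement runs 5'→3' in the same left-to-right order: pair each base A↔T, G↔C.

5'-GACCATGGCCTCAAACAAATTGTGAGACAAAAATGGCATTCTAGCTCGGCGAGTGAGAAAGGAATGGCATTCCTCAAACGCGG-3'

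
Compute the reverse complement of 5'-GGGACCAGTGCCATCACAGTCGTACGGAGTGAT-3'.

Complement each base (A↔T, G↔C): CCCTGGTCACGGTAGTGTCAGCATGCCTCACTA. Then reverse.

5'-ATCACTCCGTACGACTGTGATGGCACTGGTCCC-3'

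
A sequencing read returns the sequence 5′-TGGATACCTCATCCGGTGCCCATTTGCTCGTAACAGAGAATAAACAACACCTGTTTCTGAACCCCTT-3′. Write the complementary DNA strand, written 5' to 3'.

Pairing A↔T and G↔C gives ACCTATGGAGTAGGCCACGGGTAAACGAGCATTGTCTCTTATTTGTTGTGGACAAAGACTTGGGGAA, running 3'→5'. Reverse for the 5'→3' convention.

5'-AAGGGGTTCAGAAACAGGTGTTGTTTATTCTCTGTTACGAGCAAATGGGCACCGGATGAGGTATCCA-3'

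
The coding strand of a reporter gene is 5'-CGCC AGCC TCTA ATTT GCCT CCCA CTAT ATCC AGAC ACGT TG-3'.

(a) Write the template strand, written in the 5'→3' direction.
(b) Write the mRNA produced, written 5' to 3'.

(a) 5'-CAACGTGTCTGGATATAGTGGGAGGCAAATTAGAGGCTGGCG-3'
(b) 5′-CGCCAGCCUCUAAUUUGCCUCCCACUAUAUCCAGACACGUUG-3′

(a) The template strand is the reverse complement of the coding strand: complement GCGGTCGGAGATTAAACGGAGGGTGATATAGGTCTGTGCAAC, then reverse.
(b) mRNA matches the coding strand with T→U.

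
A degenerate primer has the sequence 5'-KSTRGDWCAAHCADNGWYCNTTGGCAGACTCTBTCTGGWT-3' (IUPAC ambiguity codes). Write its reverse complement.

Standard pairs A↔T, G↔C; ambiguity codes pair R↔Y, K↔M, W↔W, S↔S, B↔V, D↔H, N↔N. Complement (MSAYCHWGTTDGTHNCWRGNAACCGTCTGAGAVAGACCWA), then reverse for 5'→3'.

5'-AWCCAGAVAGAGTCTGCCAANGRWCNHTGDTTGWHCYASM-3'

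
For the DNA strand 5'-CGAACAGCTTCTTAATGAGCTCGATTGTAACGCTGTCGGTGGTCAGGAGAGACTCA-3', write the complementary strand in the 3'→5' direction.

Base-pairing A↔T, G↔C gives the complement. The complementary strand is antiparallel, so paired with a 5'→3' strand it runs 3'→5'.

3′-GCTTGTCGAAGAATTACTCGAGCTAACATTGCGACAGCCACCAGTCCTCTCTGAGT-5′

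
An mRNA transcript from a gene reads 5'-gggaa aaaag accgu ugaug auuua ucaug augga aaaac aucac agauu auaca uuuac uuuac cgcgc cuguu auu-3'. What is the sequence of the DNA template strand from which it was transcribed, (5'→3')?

5′-AATAACAGGCGCGGTAAAGTAAATGTATAATCTGTGATGTTTTTCCATCATGATAAATCATCAACGGTCTTTTTTCCC-3′

Replace U with T to get the coding DNA strand: GGGAAAAAAGACCGTTGATGATTTATCATGATGGAAAAACATCACAGATTATACATTTACTTTACCGCGCCTGTTATT. The template strand is its reverse complement (complement CCCTTTTTTCTGGCAACTACTAAATAGTACTACCTTTTTGTAGTGTCTAATATGTAAATGAAATGGCGCGGACAATAA, then reverse).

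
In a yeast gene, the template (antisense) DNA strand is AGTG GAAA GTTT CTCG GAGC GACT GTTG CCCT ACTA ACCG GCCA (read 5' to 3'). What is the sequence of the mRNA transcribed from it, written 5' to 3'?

5'-UGGCCGGUUAGUAGGGCAACAGUCGCUCCGAGAAACUUUCCACU-3'

The mRNA has the sequence of the coding strand (reverse complement of the template) with T→U. Reverse complement of AGTGGAAAGTTTCTCGGAGCGACTGTTGCCCTACTAACCGGCCA is TGGCCGGTTAGTAGGGCAACAGTCGCTCCGAGAAACTTTCCACT; then T→U.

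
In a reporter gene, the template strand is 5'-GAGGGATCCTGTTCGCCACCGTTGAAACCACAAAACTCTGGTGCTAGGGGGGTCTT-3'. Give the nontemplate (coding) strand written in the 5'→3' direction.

5'-AAGACCCCCCTAGCACCAGAGTTTTGTGGTTTCAACGGTGGCGAACAGGATCCCTC-3'

The coding strand is complementary and antiparallel to the template: take the complement (A↔T, G↔C) and reverse.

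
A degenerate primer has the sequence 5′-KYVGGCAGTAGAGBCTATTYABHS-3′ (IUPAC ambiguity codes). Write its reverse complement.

Standard pairs A↔T, G↔C; ambiguity codes pair Y↔R, K↔M, S↔S, B↔V, H↔D. Complement (MRBCCGTCATCTCVGATAARTVDS), then reverse for 5'→3'.

5'-SDVTRAATAGVCTCTACTGCCBRM-3'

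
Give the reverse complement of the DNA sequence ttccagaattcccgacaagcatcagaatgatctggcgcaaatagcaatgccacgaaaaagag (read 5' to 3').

5'-CTCTTTTTCGTGGCATTGCTATTTGCGCCAGATCATTCTGATGCTTGTCGGGAATTCTGGAA-3'

Reading the sequence 3'→5' and pairing each base (A↔T, G↔C) gives the reverse complement directly.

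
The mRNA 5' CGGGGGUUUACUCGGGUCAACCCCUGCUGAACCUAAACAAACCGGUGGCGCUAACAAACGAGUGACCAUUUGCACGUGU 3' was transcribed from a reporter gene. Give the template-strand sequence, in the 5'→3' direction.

Replace U with T to get the coding DNA strand: CGGGGGTTTACTCGGGTCAACCCCTGCTGAACCTAAACAAACCGGTGGCGCTAACAAACGAGTGACCATTTGCACGTGT. The template strand is its reverse complement (complement GCCCCCAAATGAGCCCAGTTGGGGACGACTTGGATTTGTTTGGCCACCGCGATTGTTTGCTCACTGGTAAACGTGCACA, then reverse).

5'-ACACGTGCAAATGGTCACTCGTTTGTTAGCGCCACCGGTTTGTTTAGGTTCAGCAGGGGTTGACCCGAGTAAACCCCCG-3'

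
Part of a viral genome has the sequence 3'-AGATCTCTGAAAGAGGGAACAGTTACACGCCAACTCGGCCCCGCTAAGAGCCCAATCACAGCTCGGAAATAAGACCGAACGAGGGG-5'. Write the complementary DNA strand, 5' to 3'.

5′-TCTAGAGACTTTCTCCCTTGTCAATGTGCGGTTGAGCCGGGGCGATTCTCGGGTTAGTGTCGAGCCTTTATTCTGGCTTGCTCCCC-3′

The strand is given 3'→5', so its complement runs 5'→3' in the same left-to-right order: pair each base A↔T, G↔C.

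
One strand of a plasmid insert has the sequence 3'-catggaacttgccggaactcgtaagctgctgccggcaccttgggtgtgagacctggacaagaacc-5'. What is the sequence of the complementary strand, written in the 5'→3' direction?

5′-GTACCTTGAACGGCCTTGAGCATTCGACGACGGCCGTGGAACCCACACTCTGGACCTGTTCTTGG-3′

The strand is given 3'→5', so its complement runs 5'→3' in the same left-to-right order: pair each base A↔T, G↔C.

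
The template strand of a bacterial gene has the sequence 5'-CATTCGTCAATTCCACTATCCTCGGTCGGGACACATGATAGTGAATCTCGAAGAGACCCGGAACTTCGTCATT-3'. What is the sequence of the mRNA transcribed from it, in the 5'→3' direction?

5'-AAUGACGAAGUUCCGGGUCUCUUCGAGAUUCACUAUCAUGUGUCCCGACCGAGGAUAGUGGAAUUGACGAAUG-3'

The mRNA has the sequence of the coding strand (reverse complement of the template) with T→U. Reverse complement of CATTCGTCAATTCCACTATCCTCGGTCGGGACACATGATAGTGAATCTCGAAGAGACCCGGAACTTCGTCATT is AATGACGAAGTTCCGGGTCTCTTCGAGATTCACTATCATGTGTCCCGACCGAGGATAGTGGAATTGACGAATG; then T→U.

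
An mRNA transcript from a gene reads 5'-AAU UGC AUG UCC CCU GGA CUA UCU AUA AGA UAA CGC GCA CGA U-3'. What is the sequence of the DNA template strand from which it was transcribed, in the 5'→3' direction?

Replace U with T to get the coding DNA strand: AATTGCATGTCCCCTGGACTATCTATAAGATAACGCGCACGAT. The template strand is its reverse complement (complement TTAACGTACAGGGGACCTGATAGATATTCTATTGCGCGTGCTA, then reverse).

5'-ATCGTGCGCGTTATCTTATAGATAGTCCAGGGGACATGCAATT-3'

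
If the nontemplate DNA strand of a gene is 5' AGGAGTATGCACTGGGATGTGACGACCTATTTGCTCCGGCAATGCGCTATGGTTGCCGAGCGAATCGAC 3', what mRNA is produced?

5'-AGGAGUAUGCACUGGGAUGUGACGACCUAUUUGCUCCGGCAAUGCGCUAUGGUUGCCGAGCGAAUCGAC-3'

mRNA has the coding-strand sequence with U in place of T.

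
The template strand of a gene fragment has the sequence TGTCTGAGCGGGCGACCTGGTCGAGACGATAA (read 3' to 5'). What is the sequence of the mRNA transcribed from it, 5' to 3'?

Reading the template 3'→5' as shown, RNA polymerase pairs each base (A→U, T→A, G↔C) to build mRNA 5'→3' directly.

5'-ACAGACUCGCCCGCUGGACCAGCUCUGCUAUU-3'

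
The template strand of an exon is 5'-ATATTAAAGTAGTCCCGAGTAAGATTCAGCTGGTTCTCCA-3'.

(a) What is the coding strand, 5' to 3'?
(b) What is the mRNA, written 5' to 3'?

(a) The coding strand is the reverse complement of the template: complement TATAATTTCATCAGGGCTCATTCTAAGTCGACCAAGAGGT, then reverse.
(b) mRNA has the coding-strand sequence with T→U.

(a) 5′-TGGAGAACCAGCTGAATCTTACTCGGGACTACTTTAATAT-3′
(b) 5'-UGGAGAACCAGCUGAAUCUUACUCGGGACUACUUUAAUAU-3'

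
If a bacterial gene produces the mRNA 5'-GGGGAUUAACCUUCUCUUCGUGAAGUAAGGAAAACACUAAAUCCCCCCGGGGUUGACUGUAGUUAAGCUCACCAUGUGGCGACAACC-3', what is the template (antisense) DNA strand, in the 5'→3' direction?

Replace U with T to get the coding DNA strand: GGGGATTAACCTTCTCTTCGTGAAGTAAGGAAAACACTAAATCCCCCCGGGGTTGACTGTAGTTAAGCTCACCATGTGGCGACAACC. The template strand is its reverse complement (complement CCCCTAATTGGAAGAGAAGCACTTCATTCCTTTTGTGATTTAGGGGGGCCCCAACTGACATCAATTCGAGTGGTACACCGCTGTTGG, then reverse).

5'-GGTTGTCGCCACATGGTGAGCTTAACTACAGTCAACCCCGGGGGGATTTAGTGTTTTCCTTACTTCACGAAGAGAAGGTTAATCCCC-3'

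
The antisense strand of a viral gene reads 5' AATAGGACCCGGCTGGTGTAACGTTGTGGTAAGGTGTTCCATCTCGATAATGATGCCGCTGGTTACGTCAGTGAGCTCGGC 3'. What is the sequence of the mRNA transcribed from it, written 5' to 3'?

The mRNA has the sequence of the coding strand (reverse complement of the template) with T→U. Reverse complement of AATAGGACCCGGCTGGTGTAACGTTGTGGTAAGGTGTTCCATCTCGATAATGATGCCGCTGGTTACGTCAGTGAGCTCGGC is GCCGAGCTCACTGACGTAACCAGCGGCATCATTATCGAGATGGAACACCTTACCACAACGTTACACCAGCCGGGTCCTATT; then T→U.

5'-GCCGAGCUCACUGACGUAACCAGCGGCAUCAUUAUCGAGAUGGAACACCUUACCACAACGUUACACCAGCCGGGUCCUAUU-3'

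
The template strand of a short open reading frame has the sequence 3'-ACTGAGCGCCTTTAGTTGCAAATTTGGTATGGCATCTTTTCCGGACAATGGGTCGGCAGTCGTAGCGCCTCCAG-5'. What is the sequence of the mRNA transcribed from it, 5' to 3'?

5'-UGACUCGCGGAAAUCAACGUUUAAACCAUACCGUAGAAAAGGCCUGUUACCCAGCCGUCAGCAUCGCGGAGGUC-3'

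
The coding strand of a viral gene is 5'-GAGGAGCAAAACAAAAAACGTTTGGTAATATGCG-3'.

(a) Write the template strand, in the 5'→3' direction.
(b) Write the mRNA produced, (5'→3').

(a) The template strand is the reverse complement of the coding strand: complement CTCCTCGTTTTGTTTTTTGCAAACCATTATACGC, then reverse.
(b) mRNA matches the coding strand with T→U.

(a) 5'-CGCATATTACCAAACGTTTTTTGTTTTGCTCCTC-3'
(b) 5'-GAGGAGCAAAACAAAAAACGUUUGGUAAUAUGCG-3'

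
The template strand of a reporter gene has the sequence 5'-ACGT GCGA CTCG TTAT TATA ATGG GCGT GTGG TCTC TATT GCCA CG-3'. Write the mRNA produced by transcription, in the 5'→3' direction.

5′-CGUGGCAAUAGAGACCACACGCCCAUUAUAAUAACGAGUCGCACGU-3′

The mRNA has the sequence of the coding strand (reverse complement of the template) with T→U. Reverse complement of ACGTGCGACTCGTTATTATAATGGGCGTGTGGTCTCTATTGCCACG is CGTGGCAATAGAGACCACACGCCCATTATAATAACGAGTCGCACGT; then T→U.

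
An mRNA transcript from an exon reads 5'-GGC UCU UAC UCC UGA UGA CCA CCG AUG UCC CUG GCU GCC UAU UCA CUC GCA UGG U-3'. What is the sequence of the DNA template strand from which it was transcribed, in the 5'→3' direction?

5'-ACCATGCGAGTGAATAGGCAGCCAGGGACATCGGTGGTCATCAGGAGTAAGAGCC-3'

Replace U with T to get the coding DNA strand: GGCTCTTACTCCTGATGACCACCGATGTCCCTGGCTGCCTATTCACTCGCATGGT. The template strand is its reverse complement (complement CCGAGAATGAGGACTACTGGTGGCTACAGGGACCGACGGATAAGTGAGCGTACCA, then reverse).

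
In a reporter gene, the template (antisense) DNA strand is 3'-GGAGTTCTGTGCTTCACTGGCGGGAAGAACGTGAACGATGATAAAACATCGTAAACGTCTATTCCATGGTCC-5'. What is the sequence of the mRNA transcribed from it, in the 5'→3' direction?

Reading the template 3'→5' as shown, RNA polymerase pairs each base (A→U, T→A, G↔C) to build mRNA 5'→3' directly.

5'-CCUCAAGACACGAAGUGACCGCCCUUCUUGCACUUGCUACUAUUUUGUAGCAUUUGCAGAUAAGGUACCAGG-3'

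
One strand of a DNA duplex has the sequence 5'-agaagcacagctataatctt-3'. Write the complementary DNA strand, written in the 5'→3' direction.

5′-AAGATTATAGCTGTGCTTCT-3′

Pairing A↔T and G↔C gives TCTTCGTGTCGATATTAGAA, running 3'→5'. Reverse for the 5'→3' convention.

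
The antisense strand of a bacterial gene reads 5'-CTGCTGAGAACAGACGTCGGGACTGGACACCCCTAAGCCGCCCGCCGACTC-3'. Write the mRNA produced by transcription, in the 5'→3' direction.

The mRNA has the sequence of the coding strand (reverse complement of the template) with T→U. Reverse complement of CTGCTGAGAACAGACGTCGGGACTGGACACCCCTAAGCCGCCCGCCGACTC is GAGTCGGCGGGCGGCTTAGGGGTGTCCAGTCCCGACGTCTGTTCTCAGCAG; then T→U.

5'-GAGUCGGCGGGCGGCUUAGGGGUGUCCAGUCCCGACGUCUGUUCUCAGCAG-3'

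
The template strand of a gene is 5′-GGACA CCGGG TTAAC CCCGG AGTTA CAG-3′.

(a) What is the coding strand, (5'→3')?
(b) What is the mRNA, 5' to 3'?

(a) The coding strand is the reverse complement of the template: complement CCTGTGGCCCAATTGGGGCCTCAATGTC, then reverse.
(b) mRNA has the coding-strand sequence with T→U.

(a) 5'-CTGTAACTCCGGGGTTAACCCGGTGTCC-3'
(b) 5'-CUGUAACUCCGGGGUUAACCCGGUGUCC-3'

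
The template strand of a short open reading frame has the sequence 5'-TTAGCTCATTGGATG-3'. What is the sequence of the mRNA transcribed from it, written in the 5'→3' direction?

5′-CAUCCAAUGAGCUAA-3′

RNA polymerase reads the template 3'→5' and synthesizes mRNA 5'→3' by base-pairing (A→U, T→A, G↔C). The complement of the template is AATCGAGTAACCTAC; antiparallel, so 5'→3' the coding strand is CATCCAATGAGCTAA. Replace T with U for the mRNA.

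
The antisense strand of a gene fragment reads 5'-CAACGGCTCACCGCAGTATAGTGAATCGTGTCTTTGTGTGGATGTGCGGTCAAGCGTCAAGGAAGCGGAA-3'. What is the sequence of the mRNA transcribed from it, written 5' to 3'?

RNA polymerase reads the template 3'→5' and synthesizes mRNA 5'→3' by base-pairing (A→U, T→A, G↔C). The complement of the template is GTTGCCGAGTGGCGTCATATCACTTAGCACAGAAACACACCTACACGCCAGTTCGCAGTTCCTTCGCCTT; antiparallel, so 5'→3' the coding strand is TTCCGCTTCCTTGACGCTTGACCGCACATCCACACAAAGACACGATTCACTATACTGCGGTGAGCCGTTG. Replace T with U for the mRNA.

5'-UUCCGCUUCCUUGACGCUUGACCGCACAUCCACACAAAGACACGAUUCACUAUACUGCGGUGAGCCGUUG-3'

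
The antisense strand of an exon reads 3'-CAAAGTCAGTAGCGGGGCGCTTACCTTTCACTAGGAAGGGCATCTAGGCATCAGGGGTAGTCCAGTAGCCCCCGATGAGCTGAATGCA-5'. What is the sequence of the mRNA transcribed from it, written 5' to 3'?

Reading the template 3'→5' as shown, RNA polymerase pairs each base (A→U, T→A, G↔C) to build mRNA 5'→3' directly.

5'-GUUUCAGUCAUCGCCCCGCGAAUGGAAAGUGAUCCUUCCCGUAGAUCCGUAGUCCCCAUCAGGUCAUCGGGGGCUACUCGACUUACGU-3'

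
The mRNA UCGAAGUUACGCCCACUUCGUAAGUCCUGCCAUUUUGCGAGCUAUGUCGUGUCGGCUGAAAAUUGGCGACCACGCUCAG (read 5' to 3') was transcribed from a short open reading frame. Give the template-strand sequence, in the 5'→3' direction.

5'-CTGAGCGTGGTCGCCAATTTTCAGCCGACACGACATAGCTCGCAAAATGGCAGGACTTACGAAGTGGGCGTAACTTCGA-3'

Replace U with T to get the coding DNA strand: TCGAAGTTACGCCCACTTCGTAAGTCCTGCCATTTTGCGAGCTATGTCGTGTCGGCTGAAAATTGGCGACCACGCTCAG. The template strand is its reverse complement (complement AGCTTCAATGCGGGTGAAGCATTCAGGACGGTAAAACGCTCGATACAGCACAGCCGACTTTTAACCGCTGGTGCGAGTC, then reverse).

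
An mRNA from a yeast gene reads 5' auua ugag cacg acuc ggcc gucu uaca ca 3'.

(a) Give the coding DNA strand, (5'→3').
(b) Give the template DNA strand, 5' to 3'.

(a) The coding strand matches the mRNA with U→T.
(b) The template strand is the reverse complement of the coding strand.

(a) 5'-ATTATGAGCACGACTCGGCCGTCTTACACA-3'
(b) 5'-TGTGTAAGACGGCCGAGTCGTGCTCATAAT-3'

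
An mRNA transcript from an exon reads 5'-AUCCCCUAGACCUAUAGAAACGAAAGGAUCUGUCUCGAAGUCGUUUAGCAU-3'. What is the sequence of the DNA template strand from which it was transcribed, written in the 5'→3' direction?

5′-ATGCTAAACGACTTCGAGACAGATCCTTTCGTTTCTATAGGTCTAGGGGAT-3′

Replace U with T to get the coding DNA strand: ATCCCCTAGACCTATAGAAACGAAAGGATCTGTCTCGAAGTCGTTTAGCAT. The template strand is its reverse complement (complement TAGGGGATCTGGATATCTTTGCTTTCCTAGACAGAGCTTCAGCAAATCGTA, then reverse).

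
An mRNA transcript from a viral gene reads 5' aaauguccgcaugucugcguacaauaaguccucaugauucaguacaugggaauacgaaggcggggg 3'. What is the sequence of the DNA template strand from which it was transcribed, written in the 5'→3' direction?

Replace U with T to get the coding DNA strand: AAATGTCCGCATGTCTGCGTACAATAAGTCCTCATGATTCAGTACATGGGAATACGAAGGCGGGGG. The template strand is its reverse complement (complement TTTACAGGCGTACAGACGCATGTTATTCAGGAGTACTAAGTCATGTACCCTTATGCTTCCGCCCCC, then reverse).

5'-CCCCCGCCTTCGTATTCCCATGTACTGAATCATGAGGACTTATTGTACGCAGACATGCGGACATTT-3'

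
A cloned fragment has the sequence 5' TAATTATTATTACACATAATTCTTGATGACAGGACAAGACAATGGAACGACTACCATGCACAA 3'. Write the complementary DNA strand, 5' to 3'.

The complement of TAATTATTATTACACATAATTCTTGATGACAGGACAAGACAATGGAACGACTACCATGCACAA is ATTAATAATAATGTGTATTAAGAACTACTGTCCTGTTCTGTTACCTTGCTGATGGTACGTGTT (A↔T, G↔C). DNA strands are antiparallel, so the complementary strand runs 3'→5'; reversing gives the 5'→3' form.

5′-TTGTGCATGGTAGTCGTTCCATTGTCTTGTCCTGTCATCAAGAATTATGTGTAATAATAATTA-3′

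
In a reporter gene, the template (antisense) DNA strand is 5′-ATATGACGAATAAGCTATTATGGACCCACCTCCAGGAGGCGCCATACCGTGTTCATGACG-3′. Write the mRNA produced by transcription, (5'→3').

The mRNA has the sequence of the coding strand (reverse complement of the template) with T→U. Reverse complement of ATATGACGAATAAGCTATTATGGACCCACCTCCAGGAGGCGCCATACCGTGTTCATGACG is CGTCATGAACACGGTATGGCGCCTCCTGGAGGTGGGTCCATAATAGCTTATTCGTCATAT; then T→U.

5'-CGUCAUGAACACGGUAUGGCGCCUCCUGGAGGUGGGUCCAUAAUAGCUUAUUCGUCAUAU-3'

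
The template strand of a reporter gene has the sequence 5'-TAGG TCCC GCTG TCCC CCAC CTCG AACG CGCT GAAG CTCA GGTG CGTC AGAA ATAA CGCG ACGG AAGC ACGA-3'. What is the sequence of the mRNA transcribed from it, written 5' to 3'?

The mRNA has the sequence of the coding strand (reverse complement of the template) with T→U. Reverse complement of TAGGTCCCGCTGTCCCCCACCTCGAACGCGCTGAAGCTCAGGTGCGTCAGAAATAACGCGACGGAAGCACGA is TCGTGCTTCCGTCGCGTTATTTCTGACGCACCTGAGCTTCAGCGCGTTCGAGGTGGGGGACAGCGGGACCTA; then T→U.

5'-UCGUGCUUCCGUCGCGUUAUUUCUGACGCACCUGAGCUUCAGCGCGUUCGAGGUGGGGGACAGCGGGACCUA-3'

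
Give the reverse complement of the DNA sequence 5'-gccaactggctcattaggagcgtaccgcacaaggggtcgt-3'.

Complement each base (A↔T, G↔C): CGGTTGACCGAGTAATCCTCGCATGGCGTGTTCCCCAGCA. Then reverse.

5'-ACGACCCCTTGTGCGGTACGCTCCTAATGAGCCAGTTGGC-3'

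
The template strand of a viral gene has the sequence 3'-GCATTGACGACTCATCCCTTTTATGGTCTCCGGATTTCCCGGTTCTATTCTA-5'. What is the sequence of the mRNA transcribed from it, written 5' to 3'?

5'-CGUAACUGCUGAGUAGGGAAAAUACCAGAGGCCUAAAGGGCCAAGAUAAGAU-3'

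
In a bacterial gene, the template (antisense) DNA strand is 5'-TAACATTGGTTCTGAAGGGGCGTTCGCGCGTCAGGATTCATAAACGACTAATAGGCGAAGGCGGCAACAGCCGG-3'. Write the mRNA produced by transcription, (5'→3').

5'-CCGGCUGUUGCCGCCUUCGCCUAUUAGUCGUUUAUGAAUCCUGACGCGCGAACGCCCCUUCAGAACCAAUGUUA-3'

RNA polymerase reads the template 3'→5' and synthesizes mRNA 5'→3' by base-pairing (A→U, T→A, G↔C). The complement of the template is ATTGTAACCAAGACTTCCCCGCAAGCGCGCAGTCCTAAGTATTTGCTGATTATCCGCTTCCGCCGTTGTCGGCC; antiparallel, so 5'→3' the coding strand is CCGGCTGTTGCCGCCTTCGCCTATTAGTCGTTTATGAATCCTGACGCGCGAACGCCCCTTCAGAACCAATGTTA. Replace T with U for the mRNA.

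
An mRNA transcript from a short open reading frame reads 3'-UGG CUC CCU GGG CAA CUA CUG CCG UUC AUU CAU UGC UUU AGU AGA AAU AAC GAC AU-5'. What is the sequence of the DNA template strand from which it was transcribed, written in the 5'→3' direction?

5'-ACCGAGGGACCCGTTGATGACGGCAAGTAAGTAACGAAATCATCTTTATTGCTGTA-3'

Written 5'→3' the mRNA is UACAGCAAUAAAGAUGAUUUCGUUACUUACUUGCCGUCAUCAACGGGUCCCUCGGU, so the coding DNA strand is TACAGCAATAAAGATGATTTCGTTACTTACTTGCCGTCATCAACGGGTCCCTCGGT. The template is its reverse complement.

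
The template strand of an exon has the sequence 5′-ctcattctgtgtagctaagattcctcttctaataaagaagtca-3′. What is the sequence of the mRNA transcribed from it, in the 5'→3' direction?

The mRNA has the sequence of the coding strand (reverse complement of the template) with T→U. Reverse complement of CTCATTCTGTGTAGCTAAGATTCCTCTTCTAATAAAGAAGTCA is TGACTTCTTTATTAGAAGAGGAATCTTAGCTACACAGAATGAG; then T→U.

5'-UGACUUCUUUAUUAGAAGAGGAAUCUUAGCUACACAGAAUGAG-3'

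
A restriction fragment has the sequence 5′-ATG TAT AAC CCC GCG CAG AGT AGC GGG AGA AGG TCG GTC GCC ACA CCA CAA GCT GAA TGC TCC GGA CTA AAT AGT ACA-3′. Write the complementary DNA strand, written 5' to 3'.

The complement of ATGTATAACCCCGCGCAGAGTAGCGGGAGAAGGTCGGTCGCCACACCACAAGCTGAATGCTCCGGACTAAATAGTACA is TACATATTGGGGCGCGTCTCATCGCCCTCTTCCAGCCAGCGGTGTGGTGTTCGACTTACGAGGCCTGATTTATCATGT (A↔T, G↔C). DNA strands are antiparallel, so the complementary strand runs 3'→5'; reversing gives the 5'→3' form.

5'-TGTACTATTTAGTCCGGAGCATTCAGCTTGTGGTGTGGCGACCGACCTTCTCCCGCTACTCTGCGCGGGGTTATACAT-3'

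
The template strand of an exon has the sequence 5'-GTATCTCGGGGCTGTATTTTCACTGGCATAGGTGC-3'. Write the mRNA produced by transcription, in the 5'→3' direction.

The mRNA has the sequence of the coding strand (reverse complement of the template) with T→U. Reverse complement of GTATCTCGGGGCTGTATTTTCACTGGCATAGGTGC is GCACCTATGCCAGTGAAAATACAGCCCCGAGATAC; then T→U.

5'-GCACCUAUGCCAGUGAAAAUACAGCCCCGAGAUAC-3'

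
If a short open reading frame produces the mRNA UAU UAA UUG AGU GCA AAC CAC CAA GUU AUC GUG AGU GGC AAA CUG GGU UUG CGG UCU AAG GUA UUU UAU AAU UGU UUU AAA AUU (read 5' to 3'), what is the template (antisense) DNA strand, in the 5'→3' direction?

5'-AATTTTAAAACAATTATAAAATACCTTAGACCGCAAACCCAGTTTGCCACTCACGATAACTTGGTGGTTTGCACTCAATTAATA-3'

Replace U with T to get the coding DNA strand: TATTAATTGAGTGCAAACCACCAAGTTATCGTGAGTGGCAAACTGGGTTTGCGGTCTAAGGTATTTTATAATTGTTTTAAAATT. The template strand is its reverse complement (complement ATAATTAACTCACGTTTGGTGGTTCAATAGCACTCACCGTTTGACCCAAACGCCAGATTCCATAAAATATTAACAAAATTTTAA, then reverse).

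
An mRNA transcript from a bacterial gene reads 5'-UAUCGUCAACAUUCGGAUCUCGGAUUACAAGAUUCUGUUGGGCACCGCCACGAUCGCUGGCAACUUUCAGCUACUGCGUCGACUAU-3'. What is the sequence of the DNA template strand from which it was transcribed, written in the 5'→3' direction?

5′-ATAGTCGACGCAGTAGCTGAAAGTTGCCAGCGATCGTGGCGGTGCCCAACAGAATCTTGTAATCCGAGATCCGAATGTTGACGATA-3′

Replace U with T to get the coding DNA strand: TATCGTCAACATTCGGATCTCGGATTACAAGATTCTGTTGGGCACCGCCACGATCGCTGGCAACTTTCAGCTACTGCGTCGACTAT. The template strand is its reverse complement (complement ATAGCAGTTGTAAGCCTAGAGCCTAATGTTCTAAGACAACCCGTGGCGGTGCTAGCGACCGTTGAAAGTCGATGACGCAGCTGATA, then reverse).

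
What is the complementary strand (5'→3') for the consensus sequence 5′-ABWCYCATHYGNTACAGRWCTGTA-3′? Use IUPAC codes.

Standard pairs A↔T, G↔C; ambiguity codes pair R↔Y, W↔W, B↔V, H↔D, N↔N. Complement (TVWGRGTADRCNATGTCYWGACAT), then reverse for 5'→3'.

5′-TACAGWYCTGTANCRDATGRGWVT-3′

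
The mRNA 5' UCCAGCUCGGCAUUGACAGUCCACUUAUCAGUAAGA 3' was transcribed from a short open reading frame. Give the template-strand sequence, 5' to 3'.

5'-TCTTACTGATAAGTGGACTGTCAATGCCGAGCTGGA-3'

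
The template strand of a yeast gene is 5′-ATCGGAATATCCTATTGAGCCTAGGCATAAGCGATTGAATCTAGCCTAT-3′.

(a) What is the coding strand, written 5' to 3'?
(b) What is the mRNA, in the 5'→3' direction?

(a) 5'-ATAGGCTAGATTCAATCGCTTATGCCTAGGCTCAATAGGATATTCCGAT-3'
(b) 5'-AUAGGCUAGAUUCAAUCGCUUAUGCCUAGGCUCAAUAGGAUAUUCCGAU-3'

(a) The coding strand is the reverse complement of the template: complement TAGCCTTATAGGATAACTCGGATCCGTATTCGCTAACTTAGATCGGATA, then reverse.
(b) mRNA has the coding-strand sequence with T→U.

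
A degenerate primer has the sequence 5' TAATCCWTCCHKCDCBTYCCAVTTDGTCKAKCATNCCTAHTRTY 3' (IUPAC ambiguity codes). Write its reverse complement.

Standard pairs A↔T, G↔C; ambiguity codes pair R↔Y, K↔M, W↔W, B↔V, D↔H, N↔N. Complement (ATTAGGWAGGDMGHGVARGGTBAAHCAGMTMGTANGGATDAYAR), then reverse for 5'→3'.

5'-RAYADTAGGNATGMTMGACHAABTGGRAVGHGMDGGAWGGATTA-3'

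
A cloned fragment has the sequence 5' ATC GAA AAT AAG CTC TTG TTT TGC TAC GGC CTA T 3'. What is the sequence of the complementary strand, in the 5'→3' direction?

The complement of ATCGAAAATAAGCTCTTGTTTTGCTACGGCCTAT is TAGCTTTTATTCGAGAACAAAACGATGCCGGATA (A↔T, G↔C). DNA strands are antiparallel, so the complementary strand runs 3'→5'; reversing gives the 5'→3' form.

5'-ATAGGCCGTAGCAAAACAAGAGCTTATTTTCGAT-3'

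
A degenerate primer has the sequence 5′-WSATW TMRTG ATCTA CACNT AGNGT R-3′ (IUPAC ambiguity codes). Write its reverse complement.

Standard pairs A↔T, G↔C; ambiguity codes pair R↔Y, M↔K, W↔W, S↔S, N↔N. Complement (WSTAWAKYACTAGATGTGNATCNCAY), then reverse for 5'→3'.

5'-YACNCTANGTGTAGATCAYKAWATSW-3'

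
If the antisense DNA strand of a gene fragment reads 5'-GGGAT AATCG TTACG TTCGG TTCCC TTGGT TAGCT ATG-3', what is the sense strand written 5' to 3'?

5'-CATAGCTAACCAAGGGAACCGAACGTAACGATTATCCC-3'

The coding strand is complementary and antiparallel to the template: take the complement (A↔T, G↔C) and reverse.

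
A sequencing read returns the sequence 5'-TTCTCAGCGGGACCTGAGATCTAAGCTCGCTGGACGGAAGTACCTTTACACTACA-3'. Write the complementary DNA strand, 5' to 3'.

5'-TGTAGTGTAAAGGTACTTCCGTCCAGCGAGCTTAGATCTCAGGTCCCGCTGAGAA-3'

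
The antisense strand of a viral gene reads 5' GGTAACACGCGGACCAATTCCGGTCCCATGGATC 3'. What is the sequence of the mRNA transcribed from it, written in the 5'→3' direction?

RNA polymerase reads the template 3'→5' and synthesizes mRNA 5'→3' by base-pairing (A→U, T→A, G↔C). The complement of the template is CCATTGTGCGCCTGGTTAAGGCCAGGGTACCTAG; antiparallel, so 5'→3' the coding strand is GATCCATGGGACCGGAATTGGTCCGCGTGTTACC. Replace T with U for the mRNA.

5'-GAUCCAUGGGACCGGAAUUGGUCCGCGUGUUACC-3'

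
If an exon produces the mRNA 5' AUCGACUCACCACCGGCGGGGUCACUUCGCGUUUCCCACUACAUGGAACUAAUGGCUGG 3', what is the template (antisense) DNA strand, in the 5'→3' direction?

5'-CCAGCCATTAGTTCCATGTAGTGGGAAACGCGAAGTGACCCCGCCGGTGGTGAGTCGAT-3'

Replace U with T to get the coding DNA strand: ATCGACTCACCACCGGCGGGGTCACTTCGCGTTTCCCACTACATGGAACTAATGGCTGG. The template strand is its reverse complement (complement TAGCTGAGTGGTGGCCGCCCCAGTGAAGCGCAAAGGGTGATGTACCTTGATTACCGACC, then reverse).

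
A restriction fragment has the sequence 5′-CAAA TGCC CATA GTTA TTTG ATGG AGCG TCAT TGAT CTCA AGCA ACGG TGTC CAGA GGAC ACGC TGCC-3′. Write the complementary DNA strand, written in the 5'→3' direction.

Pairing A↔T and G↔C gives GTTTACGGGTATCAATAAACTACCTCGCAGTAACTAGAGTTCGTTGCCACAGGTCTCCTGTGCGACGG, running 3'→5'. Reverse for the 5'→3' convention.

5'-GGCAGCGTGTCCTCTGGACACCGTTGCTTGAGATCAATGACGCTCCATCAAATAACTATGGGCATTTG-3'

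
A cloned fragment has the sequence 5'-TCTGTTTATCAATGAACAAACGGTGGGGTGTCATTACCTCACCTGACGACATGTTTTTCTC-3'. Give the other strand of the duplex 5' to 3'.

5'-GAGAAAAACATGTCGTCAGGTGAGGTAATGACACCCCACCGTTTGTTCATTGATAAACAGA-3'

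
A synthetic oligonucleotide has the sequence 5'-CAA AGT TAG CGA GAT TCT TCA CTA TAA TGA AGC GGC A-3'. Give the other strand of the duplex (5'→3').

Pairing A↔T and G↔C gives GTTTCAATCGCTCTAAGAAGTGATATTACTTCGCCGT, running 3'→5'. Reverse for the 5'→3' convention.

5'-TGCCGCTTCATTATAGTGAAGAATCTCGCTAACTTTG-3'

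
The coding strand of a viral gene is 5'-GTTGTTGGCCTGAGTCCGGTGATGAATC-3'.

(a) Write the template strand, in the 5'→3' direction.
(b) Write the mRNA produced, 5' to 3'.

(a) The template strand is the reverse complement of the coding strand: complement CAACAACCGGACTCAGGCCACTACTTAG, then reverse.
(b) mRNA matches the coding strand with T→U.

(a) 5'-GATTCATCACCGGACTCAGGCCAACAAC-3'
(b) 5′-GUUGUUGGCCUGAGUCCGGUGAUGAAUC-3′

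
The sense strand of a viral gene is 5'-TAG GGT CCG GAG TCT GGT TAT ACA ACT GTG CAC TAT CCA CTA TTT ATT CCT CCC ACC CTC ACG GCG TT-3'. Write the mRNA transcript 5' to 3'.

The mRNA is synthesized from the template strand, so it matches the coding strand with T replaced by U.

5'-UAGGGUCCGGAGUCUGGUUAUACAACUGUGCACUAUCCACUAUUUAUUCCUCCCACCCUCACGGCGUU-3'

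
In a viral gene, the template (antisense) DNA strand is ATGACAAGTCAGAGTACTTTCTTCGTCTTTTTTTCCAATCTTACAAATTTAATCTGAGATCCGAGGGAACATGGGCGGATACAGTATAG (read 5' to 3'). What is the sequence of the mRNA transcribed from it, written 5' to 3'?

5'-CUAUACUGUAUCCGCCCAUGUUCCCUCGGAUCUCAGAUUAAAUUUGUAAGAUUGGAAAAAAAGACGAAGAAAGUACUCUGACUUGUCAU-3'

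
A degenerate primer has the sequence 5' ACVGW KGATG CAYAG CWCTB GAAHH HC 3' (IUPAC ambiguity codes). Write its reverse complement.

5'-GDDDTTCVAGWGCTRTGCATCMWCBGT-3'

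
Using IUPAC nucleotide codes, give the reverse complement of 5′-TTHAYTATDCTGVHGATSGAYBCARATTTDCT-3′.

5′-AGHAAATYTGVRTCSATCDBCAGHATARTDAA-3′

Standard pairs A↔T, G↔C; ambiguity codes pair R↔Y, S↔S, B↔V, D↔H. Complement (AADTRATAHGACBDCTASCTRVGTYTAAAHGA), then reverse for 5'→3'.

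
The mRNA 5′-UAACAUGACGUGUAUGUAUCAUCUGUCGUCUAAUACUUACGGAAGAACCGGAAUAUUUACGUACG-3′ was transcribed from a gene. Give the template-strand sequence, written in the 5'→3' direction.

Replace U with T to get the coding DNA strand: TAACATGACGTGTATGTATCATCTGTCGTCTAATACTTACGGAAGAACCGGAATATTTACGTACG. The template strand is its reverse complement (complement ATTGTACTGCACATACATAGTAGACAGCAGATTATGAATGCCTTCTTGGCCTTATAAATGCATGC, then reverse).

5'-CGTACGTAAATATTCCGGTTCTTCCGTAAGTATTAGACGACAGATGATACATACACGTCATGTTA-3'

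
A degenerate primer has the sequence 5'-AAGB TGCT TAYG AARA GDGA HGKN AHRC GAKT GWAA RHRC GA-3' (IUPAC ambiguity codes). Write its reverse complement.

5'-TCGYDYTTWCAMTCGYDTNMCDTCHCTYTTCRTAAGCAVCTT-3'

Standard pairs A↔T, G↔C; ambiguity codes pair R↔Y, K↔M, W↔W, B↔V, D↔H, N↔N. Complement (TTCVACGAATRCTTYTCHCTDCMNTDYGCTMACWTTYDYGCT), then reverse for 5'→3'.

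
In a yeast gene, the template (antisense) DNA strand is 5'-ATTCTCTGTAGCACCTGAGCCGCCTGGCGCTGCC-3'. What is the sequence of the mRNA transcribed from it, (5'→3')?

5'-GGCAGCGCCAGGCGGCUCAGGUGCUACAGAGAAU-3'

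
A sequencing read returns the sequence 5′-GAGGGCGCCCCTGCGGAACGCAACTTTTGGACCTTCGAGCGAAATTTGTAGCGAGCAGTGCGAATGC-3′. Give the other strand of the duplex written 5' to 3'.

Pairing A↔T and G↔C gives CTCCCGCGGGGACGCCTTGCGTTGAAAACCTGGAAGCTCGCTTTAAACATCGCTCGTCACGCTTACG, running 3'→5'. Reverse for the 5'→3' convention.

5'-GCATTCGCACTGCTCGCTACAAATTTCGCTCGAAGGTCCAAAAGTTGCGTTCCGCAGGGGCGCCCTC-3'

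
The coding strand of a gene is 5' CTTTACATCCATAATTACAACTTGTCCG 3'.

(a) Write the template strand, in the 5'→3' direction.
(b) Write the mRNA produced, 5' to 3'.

(a) The template strand is the reverse complement of the coding strand: complement GAAATGTAGGTATTAATGTTGAACAGGC, then reverse.
(b) mRNA matches the coding strand with T→U.

(a) 5'-CGGACAAGTTGTAATTATGGATGTAAAG-3'
(b) 5'-CUUUACAUCCAUAAUUACAACUUGUCCG-3'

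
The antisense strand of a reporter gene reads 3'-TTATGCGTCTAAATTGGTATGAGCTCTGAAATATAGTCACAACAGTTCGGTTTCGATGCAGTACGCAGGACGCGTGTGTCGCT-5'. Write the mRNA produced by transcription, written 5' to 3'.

5'-AAUACGCAGAUUUAACCAUACUCGAGACUUUAUAUCAGUGUUGUCAAGCCAAAGCUACGUCAUGCGUCCUGCGCACACAGCGA-3'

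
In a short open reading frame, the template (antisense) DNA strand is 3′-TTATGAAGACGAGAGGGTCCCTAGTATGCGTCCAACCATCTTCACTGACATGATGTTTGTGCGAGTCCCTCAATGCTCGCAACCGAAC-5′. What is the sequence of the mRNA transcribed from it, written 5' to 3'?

Reading the template 3'→5' as shown, RNA polymerase pairs each base (A→U, T→A, G↔C) to build mRNA 5'→3' directly.

5'-AAUACUUCUGCUCUCCCAGGGAUCAUACGCAGGUUGGUAGAAGUGACUGUACUACAAACACGCUCAGGGAGUUACGAGCGUUGGCUUG-3'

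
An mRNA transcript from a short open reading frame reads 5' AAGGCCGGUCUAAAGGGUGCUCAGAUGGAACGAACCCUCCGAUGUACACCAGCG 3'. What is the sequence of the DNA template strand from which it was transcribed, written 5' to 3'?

Replace U with T to get the coding DNA strand: AAGGCCGGTCTAAAGGGTGCTCAGATGGAACGAACCCTCCGATGTACACCAGCG. The template strand is its reverse complement (complement TTCCGGCCAGATTTCCCACGAGTCTACCTTGCTTGGGAGGCTACATGTGGTCGC, then reverse).

5'-CGCTGGTGTACATCGGAGGGTTCGTTCCATCTGAGCACCCTTTAGACCGGCCTT-3'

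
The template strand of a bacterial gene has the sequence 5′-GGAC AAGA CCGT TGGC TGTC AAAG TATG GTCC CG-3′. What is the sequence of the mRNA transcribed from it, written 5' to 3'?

5'-CGGGACCAUACUUUGACAGCCAACGGUCUUGUCC-3'

RNA polymerase reads the template 3'→5' and synthesizes mRNA 5'→3' by base-pairing (A→U, T→A, G↔C). The complement of the template is CCTGTTCTGGCAACCGACAGTTTCATACCAGGGC; antiparallel, so 5'→3' the coding strand is CGGGACCATACTTTGACAGCCAACGGTCTTGTCC. Replace T with U for the mRNA.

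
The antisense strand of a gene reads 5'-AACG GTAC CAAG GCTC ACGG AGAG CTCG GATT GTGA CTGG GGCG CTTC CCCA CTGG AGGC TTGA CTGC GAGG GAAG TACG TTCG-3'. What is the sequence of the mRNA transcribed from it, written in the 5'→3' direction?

RNA polymerase reads the template 3'→5' and synthesizes mRNA 5'→3' by base-pairing (A→U, T→A, G↔C). The complement of the template is TTGCCATGGTTCCGAGTGCCTCTCGAGCCTAACACTGACCCCGCGAAGGGGTGACCTCCGAACTGACGCTCCCTTCATGCAAGC; antiparallel, so 5'→3' the coding strand is CGAACGTACTTCCCTCGCAGTCAAGCCTCCAGTGGGGAAGCGCCCCAGTCACAATCCGAGCTCTCCGTGAGCCTTGGTACCGTT. Replace T with U for the mRNA.

5'-CGAACGUACUUCCCUCGCAGUCAAGCCUCCAGUGGGGAAGCGCCCCAGUCACAAUCCGAGCUCUCCGUGAGCCUUGGUACCGUU-3'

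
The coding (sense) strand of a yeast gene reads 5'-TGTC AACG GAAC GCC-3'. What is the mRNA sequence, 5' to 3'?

5′-UGUCAACGGAACGCC-3′

The mRNA is synthesized from the template strand, so it matches the coding strand with T replaced by U.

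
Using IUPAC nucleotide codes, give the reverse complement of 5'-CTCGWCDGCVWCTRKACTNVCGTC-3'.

5′-GACGBNAGTMYAGWBGCHGWCGAG-3′

Standard pairs A↔T, G↔C; ambiguity codes pair R↔Y, K↔M, W↔W, D↔H, V↔B, N↔N. Complement (GAGCWGHCGBWGAYMTGANBGCAG), then reverse for 5'→3'.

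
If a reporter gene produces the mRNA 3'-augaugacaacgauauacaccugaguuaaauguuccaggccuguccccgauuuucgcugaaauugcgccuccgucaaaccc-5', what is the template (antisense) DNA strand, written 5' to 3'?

Written 5'→3' the mRNA is CCCAAACUGCCUCCGCGUUAAAGUCGCUUUUAGCCCCUGUCCGGACCUUGUAAAUUGAGUCCACAUAUAGCAACAGUAGUA, so the coding DNA strand is CCCAAACTGCCTCCGCGTTAAAGTCGCTTTTAGCCCCTGTCCGGACCTTGTAAATTGAGTCCACATATAGCAACAGTAGTA. The template is its reverse complement.

5'-TACTACTGTTGCTATATGTGGACTCAATTTACAAGGTCCGGACAGGGGCTAAAAGCGACTTTAACGCGGAGGCAGTTTGGG-3'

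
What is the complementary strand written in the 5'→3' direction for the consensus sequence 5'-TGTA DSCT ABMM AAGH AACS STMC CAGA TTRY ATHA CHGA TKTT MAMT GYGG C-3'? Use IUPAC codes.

Standard pairs A↔T, G↔C; ambiguity codes pair R↔Y, M↔K, S↔S, B↔V, D↔H. Complement (ACATHSGATVKKTTCDTTGSSAKGGTCTAAYRTADTGDCTAMAAKTKACRCCG), then reverse for 5'→3'.

5'-GCCRCAKTKAAMATCDGTDATRYAATCTGGKASSGTTDCTTKKVTAGSHTACA-3'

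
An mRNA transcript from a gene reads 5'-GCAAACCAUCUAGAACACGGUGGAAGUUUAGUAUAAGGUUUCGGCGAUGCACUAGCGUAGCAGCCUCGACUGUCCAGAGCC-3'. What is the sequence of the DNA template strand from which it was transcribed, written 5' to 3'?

5'-GGCTCTGGACAGTCGAGGCTGCTACGCTAGTGCATCGCCGAAACCTTATACTAAACTTCCACCGTGTTCTAGATGGTTTGC-3'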